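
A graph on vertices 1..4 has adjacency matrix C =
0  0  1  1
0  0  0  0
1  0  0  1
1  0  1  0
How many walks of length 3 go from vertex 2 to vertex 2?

The number of length-3 walks from vertex 2 to vertex 2 is entry (2,2) of C^3, where C is the adjacency matrix.
C^2 = [[2, 0, 1, 1], [0, 0, 0, 0], [1, 0, 2, 1], [1, 0, 1, 2]]
C^3 = [[2, 0, 3, 3], [0, 0, 0, 0], [3, 0, 2, 3], [3, 0, 3, 2]]

0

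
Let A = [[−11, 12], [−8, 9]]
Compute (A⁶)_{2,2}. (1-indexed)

tr A = −2 and det A = −3, so the characteristic polynomial is λ² − (−2)λ + (−3) with roots −3 and 1.
Eigenvectors give P = [[3, 1], [2, 1]] with P⁻¹ = [[1, −1], [−2, 3]], and A = P·diag(−3, 1)·P⁻¹.
Then A⁶ = P·diag(729, 1)·P⁻¹ = [[2187, 1], [1458, 1]] · [[1, −1], [−2, 3]] = [[2185, −2184], [1456, −1455]].

−1455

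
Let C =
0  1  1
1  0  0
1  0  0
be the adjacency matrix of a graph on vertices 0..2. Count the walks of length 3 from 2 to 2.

0

The number of length-3 walks from vertex 2 to vertex 2 is entry (2,2) of C^3, where C is the adjacency matrix.
C^2 = [[2, 0, 0], [0, 1, 1], [0, 1, 1]]
C^3 = [[0, 2, 2], [2, 0, 0], [2, 0, 0]]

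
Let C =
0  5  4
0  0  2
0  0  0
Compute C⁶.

[[0, 0, 0], [0, 0, 0], [0, 0, 0]]

C is strictly triangular, hence nilpotent: C³ = 0, so C⁶ = 0.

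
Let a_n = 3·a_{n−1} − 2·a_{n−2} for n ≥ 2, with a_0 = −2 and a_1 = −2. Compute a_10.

With companion matrix Q = [[3, −2], [1, 0]], [a_n, a_{n−1}]ᵀ = Q·[a_{n−1}, a_{n−2}]ᵀ, so [a_10, a_9]ᵀ = Q⁹·[a_1, a_0]ᵀ.
Q⁹ = [[1023, −1022], [511, −510]], giving [a_10, a_9]ᵀ = [[−2], [−2]].

−2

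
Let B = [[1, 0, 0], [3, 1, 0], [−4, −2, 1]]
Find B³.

[[1, 0, 0], [9, 1, 0], [−30, −6, 1]]

B = I + N where N = [[0, 0, 0], [3, 0, 0], [−4, −2, 0]] is strictly lower-triangular, so N³ = 0.
(I + N)³ = I + 3·N + 3·N² = [[1, 0, 0], [9, 1, 0], [−30, −6, 1]].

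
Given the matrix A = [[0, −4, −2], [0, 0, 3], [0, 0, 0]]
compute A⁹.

A is strictly triangular, hence nilpotent: A³ = 0, so A⁹ = 0.

[[0, 0, 0], [0, 0, 0], [0, 0, 0]]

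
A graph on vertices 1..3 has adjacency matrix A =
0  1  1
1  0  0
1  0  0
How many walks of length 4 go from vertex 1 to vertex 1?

4

The number of length-4 walks from vertex 1 to vertex 1 is entry (1,1) of A⁴, where A is the adjacency matrix.
A² = [[2, 0, 0], [0, 1, 1], [0, 1, 1]]
A³ = [[0, 2, 2], [2, 0, 0], [2, 0, 0]]
A⁴ = [[4, 0, 0], [0, 2, 2], [0, 2, 2]]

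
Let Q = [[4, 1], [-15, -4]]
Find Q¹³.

Q² = I (check: tr Q = 0 and det Q = -1), so Q¹³ = Q since 13 is odd.

[[4, 1], [-15, -4]]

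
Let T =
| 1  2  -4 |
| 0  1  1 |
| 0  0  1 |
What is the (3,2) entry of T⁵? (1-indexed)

T = I + N where N = [[0, 2, -4], [0, 0, 1], [0, 0, 0]] is strictly upper-triangular, so N³ = 0.
(I + N)⁵ = I + 5·N + 10·N² = [[1, 10, 0], [0, 1, 5], [0, 0, 1]].

0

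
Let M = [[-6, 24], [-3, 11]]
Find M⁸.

[[-50184, 151320], [-18915, 57001]]

tr M = 5 and det M = 6, so the characteristic polynomial is λ² − (5)λ + (6) with roots 3 and 2.
Eigenvectors give P = [[-8, -3], [-3, -1]] with P⁻¹ = [[1, -3], [-3, 8]], and M = P·diag(3, 2)·P⁻¹.
Then M⁸ = P·diag(6561, 256)·P⁻¹ = [[-52488, -768], [-19683, -256]] · [[1, -3], [-3, 8]] = [[-50184, 151320], [-18915, 57001]].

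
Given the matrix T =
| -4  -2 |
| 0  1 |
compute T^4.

T^2 = [[16, 6], [0, 1]]
T^3 = [[-64, -26], [0, 1]]
T^4 = [[256, 102], [0, 1]]

[[256, 102], [0, 1]]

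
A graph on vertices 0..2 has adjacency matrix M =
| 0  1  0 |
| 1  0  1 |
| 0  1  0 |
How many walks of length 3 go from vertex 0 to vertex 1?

2

The number of length-3 walks from vertex 0 to vertex 1 is entry (0,1) of M³, where M is the adjacency matrix.
M² = [[1, 0, 1], [0, 2, 0], [1, 0, 1]]
M³ = [[0, 2, 0], [2, 0, 2], [0, 2, 0]]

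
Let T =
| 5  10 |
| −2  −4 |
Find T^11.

T² = T (a projection; rank 1, trace 1), so T^11 = T.

[[5, 10], [−2, −4]]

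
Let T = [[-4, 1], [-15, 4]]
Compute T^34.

T² = I (check: tr T = 0 and det T = -1), so T^34 = I since 34 is even.

[[1, 0], [0, 1]]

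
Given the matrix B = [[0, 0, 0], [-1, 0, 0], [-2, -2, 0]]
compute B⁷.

B is strictly triangular, hence nilpotent: B³ = 0, so B⁷ = 0.

[[0, 0, 0], [0, 0, 0], [0, 0, 0]]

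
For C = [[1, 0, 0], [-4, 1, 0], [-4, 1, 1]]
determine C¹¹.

[[1, 0, 0], [-44, 1, 0], [-264, 11, 1]]

C = I + N where N = [[0, 0, 0], [-4, 0, 0], [-4, 1, 0]] is strictly lower-triangular, so N³ = 0.
(I + N)¹¹ = I + 11·N + 55·N² = [[1, 0, 0], [-44, 1, 0], [-264, 11, 1]].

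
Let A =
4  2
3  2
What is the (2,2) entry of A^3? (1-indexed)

A^2 = [[22, 12], [18, 10]]
A^3 = [[124, 68], [102, 56]]

56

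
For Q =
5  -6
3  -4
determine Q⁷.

tr Q = 1 and det Q = -2, so the characteristic polynomial is λ² − (1)λ + (-2) with roots 2 and -1.
Eigenvectors give P = [[-2, 1], [-1, 1]] with P⁻¹ = [[-1, 1], [-1, 2]], and Q = P·diag(2, -1)·P⁻¹.
Then Q⁷ = P·diag(128, -1)·P⁻¹ = [[-256, -1], [-128, -1]] · [[-1, 1], [-1, 2]] = [[257, -258], [129, -130]].

[[257, -258], [129, -130]]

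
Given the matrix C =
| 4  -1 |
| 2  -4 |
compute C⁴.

[[196, 0], [0, 196]]

C² = [[14, 0], [0, 14]]
C³ = [[56, -14], [28, -56]]
C⁴ = [[196, 0], [0, 196]]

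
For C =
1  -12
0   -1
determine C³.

C² = I (check: tr C = 0 and det C = -1), so C³ = C since 3 is odd.

[[1, -12], [0, -1]]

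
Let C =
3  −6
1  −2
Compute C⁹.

[[3, −6], [1, −2]]

C² = C (a projection; rank 1, trace 1), so C⁹ = C.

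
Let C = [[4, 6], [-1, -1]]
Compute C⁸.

[[766, 1530], [-255, -509]]

tr C = 3 and det C = 2, so the characteristic polynomial is λ² − (3)λ + (2) with roots 1 and 2.
Eigenvectors give P = [[-2, -3], [1, 1]] with P⁻¹ = [[1, 3], [-1, -2]], and C = P·diag(1, 2)·P⁻¹.
Then C⁸ = P·diag(1, 256)·P⁻¹ = [[-2, -768], [1, 256]] · [[1, 3], [-1, -2]] = [[766, 1530], [-255, -509]].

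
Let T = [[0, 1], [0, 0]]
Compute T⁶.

T is strictly triangular, hence nilpotent: T² = 0, so T⁶ = 0.

[[0, 0], [0, 0]]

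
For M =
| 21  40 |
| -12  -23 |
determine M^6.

tr M = -2 and det M = -3, so the characteristic polynomial is λ² − (-2)λ + (-3) with roots -3 and 1.
Eigenvectors give P = [[-5, -2], [3, 1]] with P⁻¹ = [[1, 2], [-3, -5]], and M = P·diag(-3, 1)·P⁻¹.
Then M^6 = P·diag(729, 1)·P⁻¹ = [[-3645, -2], [2187, 1]] · [[1, 2], [-3, -5]] = [[-3639, -7280], [2184, 4369]].

[[-3639, -7280], [2184, 4369]]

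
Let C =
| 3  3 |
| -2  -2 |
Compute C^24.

C² = C (a projection; rank 1, trace 1), so C^24 = C.

[[3, 3], [-2, -2]]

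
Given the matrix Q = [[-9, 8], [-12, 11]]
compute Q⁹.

[[-39369, 39368], [-59052, 59051]]

tr Q = 2 and det Q = -3, so the characteristic polynomial is λ² − (2)λ + (-3) with roots -1 and 3.
Eigenvectors give P = [[1, -2], [1, -3]] with P⁻¹ = [[3, -2], [1, -1]], and Q = P·diag(-1, 3)·P⁻¹.
Then Q⁹ = P·diag(-1, 19683)·P⁻¹ = [[-1, -39366], [-1, -59049]] · [[3, -2], [1, -1]] = [[-39369, 39368], [-59052, 59051]].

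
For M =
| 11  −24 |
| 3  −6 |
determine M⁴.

[[601, −1560], [195, −504]]

tr M = 5 and det M = 6, so the characteristic polynomial is λ² − (5)λ + (6) with roots 3 and 2.
Eigenvectors give P = [[3, −8], [1, −3]] with P⁻¹ = [[3, −8], [1, −3]], and M = P·diag(3, 2)·P⁻¹.
Then M⁴ = P·diag(81, 16)·P⁻¹ = [[243, −128], [81, −48]] · [[3, −8], [1, −3]] = [[601, −1560], [195, −504]].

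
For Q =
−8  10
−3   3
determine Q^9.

tr Q = −5 and det Q = 6, so the characteristic polynomial is λ² − (−5)λ + (6) with roots −2 and −3.
Eigenvectors give P = [[−5, 2], [−3, 1]] with P⁻¹ = [[1, −2], [3, −5]], and Q = P·diag(−2, −3)·P⁻¹.
Then Q^9 = P·diag(−512, −19683)·P⁻¹ = [[2560, −39366], [1536, −19683]] · [[1, −2], [3, −5]] = [[−115538, 191710], [−57513, 95343]].

[[−115538, 191710], [−57513, 95343]]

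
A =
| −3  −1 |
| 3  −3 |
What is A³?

[[0, −24], [72, 0]]

A² = [[6, 6], [−18, 6]]
A³ = [[0, −24], [72, 0]]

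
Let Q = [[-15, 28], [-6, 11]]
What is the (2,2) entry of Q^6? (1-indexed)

-4367

tr Q = -4 and det Q = 3, so the characteristic polynomial is λ² − (-4)λ + (3) with roots -3 and -1.
Eigenvectors give P = [[7, 2], [3, 1]] with P⁻¹ = [[1, -2], [-3, 7]], and Q = P·diag(-3, -1)·P⁻¹.
Then Q^6 = P·diag(729, 1)·P⁻¹ = [[5103, 2], [2187, 1]] · [[1, -2], [-3, 7]] = [[5097, -10192], [2184, -4367]].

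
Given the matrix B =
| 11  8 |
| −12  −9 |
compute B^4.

tr B = 2 and det B = −3, so the characteristic polynomial is λ² − (2)λ + (−3) with roots −1 and 3.
Eigenvectors give P = [[−2, −1], [3, 1]] with P⁻¹ = [[1, 1], [−3, −2]], and B = P·diag(−1, 3)·P⁻¹.
Then B^4 = P·diag(1, 81)·P⁻¹ = [[−2, −81], [3, 81]] · [[1, 1], [−3, −2]] = [[241, 160], [−240, −159]].

[[241, 160], [−240, −159]]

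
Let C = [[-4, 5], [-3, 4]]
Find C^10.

[[1, 0], [0, 1]]

C² = I (check: tr C = 0 and det C = -1), so C^10 = I since 10 is even.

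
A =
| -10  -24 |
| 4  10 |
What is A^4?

tr A = 0 and det A = -4, so the characteristic polynomial is λ² − (0)λ + (-4) with roots 2 and -2.
Eigenvectors give P = [[-2, -3], [1, 1]] with P⁻¹ = [[1, 3], [-1, -2]], and A = P·diag(2, -2)·P⁻¹.
Then A^4 = P·diag(16, 16)·P⁻¹ = [[-32, -48], [16, 16]] · [[1, 3], [-1, -2]] = [[16, 0], [0, 16]].

[[16, 0], [0, 16]]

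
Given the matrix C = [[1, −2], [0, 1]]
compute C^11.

[[1, −22], [0, 1]]

C = I + N where N = [[0, −2], [0, 0]] is strictly upper-triangular, so N^2 = 0.
(I + N)^11 = I + 11·N = [[1, −22], [0, 1]].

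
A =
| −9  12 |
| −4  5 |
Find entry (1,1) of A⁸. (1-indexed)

tr A = −4 and det A = 3, so the characteristic polynomial is λ² − (−4)λ + (3) with roots −1 and −3.
Eigenvectors give P = [[−3, 2], [−2, 1]] with P⁻¹ = [[1, −2], [2, −3]], and A = P·diag(−1, −3)·P⁻¹.
Then A⁸ = P·diag(1, 6561)·P⁻¹ = [[−3, 13122], [−2, 6561]] · [[1, −2], [2, −3]] = [[26241, −39360], [13120, −19679]].

26241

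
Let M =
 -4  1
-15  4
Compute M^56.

[[1, 0], [0, 1]]

M² = I (check: tr M = 0 and det M = -1), so M^56 = I since 56 is even.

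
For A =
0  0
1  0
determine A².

A is strictly triangular, hence nilpotent: A² = 0, so A² = 0.

[[0, 0], [0, 0]]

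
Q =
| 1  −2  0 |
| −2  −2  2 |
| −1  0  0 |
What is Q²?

[[5, 2, −4], [0, 8, −4], [−1, 2, 0]]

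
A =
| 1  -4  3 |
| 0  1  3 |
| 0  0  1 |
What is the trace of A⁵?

3

A = I + N where N = [[0, -4, 3], [0, 0, 3], [0, 0, 0]] is strictly upper-triangular, so N³ = 0.
(I + N)⁵ = I + 5·N + 10·N² = [[1, -20, -105], [0, 1, 15], [0, 0, 1]].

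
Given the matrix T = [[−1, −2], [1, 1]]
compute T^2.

[[−1, 0], [0, −1]]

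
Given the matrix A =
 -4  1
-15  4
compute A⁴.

[[1, 0], [0, 1]]

A² = I (check: tr A = 0 and det A = -1), so A⁴ = I since 4 is even.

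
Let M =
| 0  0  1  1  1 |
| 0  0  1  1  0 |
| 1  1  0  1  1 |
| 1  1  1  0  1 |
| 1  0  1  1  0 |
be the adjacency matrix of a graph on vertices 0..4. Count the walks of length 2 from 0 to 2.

2

The number of length-2 walks from vertex 0 to vertex 2 is entry (0,2) of M^2, where M is the adjacency matrix.
M^2 = [[3, 2, 2, 2, 2], [2, 2, 1, 1, 2], [2, 1, 4, 3, 2], [2, 1, 3, 4, 2], [2, 2, 2, 2, 3]]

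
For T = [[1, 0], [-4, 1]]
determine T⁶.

T = I + N where N = [[0, 0], [-4, 0]] is strictly lower-triangular, so N² = 0.
(I + N)⁶ = I + 6·N = [[1, 0], [-24, 1]].

[[1, 0], [-24, 1]]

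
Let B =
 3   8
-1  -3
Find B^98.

B² = I (check: tr B = 0 and det B = -1), so B^98 = I since 98 is even.

[[1, 0], [0, 1]]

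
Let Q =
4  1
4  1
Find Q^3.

Q^2 = [[20, 5], [20, 5]]
Q^3 = [[100, 25], [100, 25]]

[[100, 25], [100, 25]]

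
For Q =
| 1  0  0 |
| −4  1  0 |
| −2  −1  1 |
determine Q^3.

Q = I + N where N = [[0, 0, 0], [−4, 0, 0], [−2, −1, 0]] is strictly lower-triangular, so N^3 = 0.
(I + N)^3 = I + 3·N + 3·N^2 = [[1, 0, 0], [−12, 1, 0], [6, −3, 1]].

[[1, 0, 0], [−12, 1, 0], [6, −3, 1]]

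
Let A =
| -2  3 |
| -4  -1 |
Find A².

[[-8, -9], [12, -11]]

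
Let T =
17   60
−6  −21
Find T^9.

tr T = −4 and det T = 3, so the characteristic polynomial is λ² − (−4)λ + (3) with roots −1 and −3.
Eigenvectors give P = [[−10, −3], [3, 1]] with P⁻¹ = [[−1, −3], [3, 10]], and T = P·diag(−1, −3)·P⁻¹.
Then T^9 = P·diag(−1, −19683)·P⁻¹ = [[10, 59049], [−3, −19683]] · [[−1, −3], [3, 10]] = [[177137, 590460], [−59046, −196821]].

[[177137, 590460], [−59046, −196821]]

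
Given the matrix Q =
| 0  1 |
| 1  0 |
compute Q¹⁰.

Q² = I (check: tr Q = 0 and det Q = −1), so Q¹⁰ = I since 10 is even.

[[1, 0], [0, 1]]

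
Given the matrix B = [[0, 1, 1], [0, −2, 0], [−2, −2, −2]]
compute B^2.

[[−2, −4, −2], [0, 4, 0], [4, 6, 2]]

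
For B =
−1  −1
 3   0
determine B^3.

[[5, 2], [−6, 3]]

B^2 = [[−2, 1], [−3, −3]]
B^3 = [[5, 2], [−6, 3]]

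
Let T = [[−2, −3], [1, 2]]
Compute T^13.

[[−2, −3], [1, 2]]

T² = I (check: tr T = 0 and det T = −1), so T^13 = T since 13 is odd.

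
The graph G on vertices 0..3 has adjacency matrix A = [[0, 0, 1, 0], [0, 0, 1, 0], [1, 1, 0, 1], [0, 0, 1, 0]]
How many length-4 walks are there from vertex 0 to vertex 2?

The number of length-4 walks from vertex 0 to vertex 2 is entry (0,2) of A⁴, where A is the adjacency matrix.
A² = [[1, 1, 0, 1], [1, 1, 0, 1], [0, 0, 3, 0], [1, 1, 0, 1]]
A³ = [[0, 0, 3, 0], [0, 0, 3, 0], [3, 3, 0, 3], [0, 0, 3, 0]]
A⁴ = [[3, 3, 0, 3], [3, 3, 0, 3], [0, 0, 9, 0], [3, 3, 0, 3]]

0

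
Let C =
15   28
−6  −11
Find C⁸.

[[45921, 91840], [−19680, −39359]]

tr C = 4 and det C = 3, so the characteristic polynomial is λ² − (4)λ + (3) with roots 1 and 3.
Eigenvectors give P = [[−2, −7], [1, 3]] with P⁻¹ = [[3, 7], [−1, −2]], and C = P·diag(1, 3)·P⁻¹.
Then C⁸ = P·diag(1, 6561)·P⁻¹ = [[−2, −45927], [1, 19683]] · [[3, 7], [−1, −2]] = [[45921, 91840], [−19680, −39359]].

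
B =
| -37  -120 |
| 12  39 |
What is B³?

[[-253, -840], [84, 279]]

tr B = 2 and det B = -3, so the characteristic polynomial is λ² − (2)λ + (-3) with roots -1 and 3.
Eigenvectors give P = [[-10, -3], [3, 1]] with P⁻¹ = [[-1, -3], [3, 10]], and B = P·diag(-1, 3)·P⁻¹.
Then B³ = P·diag(-1, 27)·P⁻¹ = [[10, -81], [-3, 27]] · [[-1, -3], [3, 10]] = [[-253, -840], [84, 279]].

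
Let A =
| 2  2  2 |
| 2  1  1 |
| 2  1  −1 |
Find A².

[[12, 8, 4], [8, 6, 4], [4, 4, 6]]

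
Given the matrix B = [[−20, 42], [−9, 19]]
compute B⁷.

tr B = −1 and det B = −2, so the characteristic polynomial is λ² − (−1)λ + (−2) with roots 1 and −2.
Eigenvectors give P = [[2, 7], [1, 3]] with P⁻¹ = [[−3, 7], [1, −2]], and B = P·diag(1, −2)·P⁻¹.
Then B⁷ = P·diag(1, −128)·P⁻¹ = [[2, −896], [1, −384]] · [[−3, 7], [1, −2]] = [[−902, 1806], [−387, 775]].

[[−902, 1806], [−387, 775]]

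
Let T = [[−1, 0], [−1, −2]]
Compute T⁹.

tr T = −3 and det T = 2, so the characteristic polynomial is λ² − (−3)λ + (2) with roots −2 and −1.
Eigenvectors give P = [[0, −1], [1, 1]] with P⁻¹ = [[1, 1], [−1, 0]], and T = P·diag(−2, −1)·P⁻¹.
Then T⁹ = P·diag(−512, −1)·P⁻¹ = [[0, 1], [−512, −1]] · [[1, 1], [−1, 0]] = [[−1, 0], [−511, −512]].

[[−1, 0], [−511, −512]]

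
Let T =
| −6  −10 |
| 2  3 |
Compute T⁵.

[[−156, −310], [62, 123]]

tr T = −3 and det T = 2, so the characteristic polynomial is λ² − (−3)λ + (2) with roots −2 and −1.
Eigenvectors give P = [[5, −2], [−2, 1]] with P⁻¹ = [[1, 2], [2, 5]], and T = P·diag(−2, −1)·P⁻¹.
Then T⁵ = P·diag(−32, −1)·P⁻¹ = [[−160, 2], [64, −1]] · [[1, 2], [2, 5]] = [[−156, −310], [62, 123]].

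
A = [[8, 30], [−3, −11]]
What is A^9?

tr A = −3 and det A = 2, so the characteristic polynomial is λ² − (−3)λ + (2) with roots −2 and −1.
Eigenvectors give P = [[−3, 10], [1, −3]] with P⁻¹ = [[3, 10], [1, 3]], and A = P·diag(−2, −1)·P⁻¹.
Then A^9 = P·diag(−512, −1)·P⁻¹ = [[1536, −10], [−512, 3]] · [[3, 10], [1, 3]] = [[4598, 15330], [−1533, −5111]].

[[4598, 15330], [−1533, −5111]]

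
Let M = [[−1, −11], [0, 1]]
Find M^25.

[[−1, −11], [0, 1]]

M² = I (check: tr M = 0 and det M = −1), so M^25 = M since 25 is odd.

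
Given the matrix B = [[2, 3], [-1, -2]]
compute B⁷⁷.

B² = I (check: tr B = 0 and det B = -1), so B⁷⁷ = B since 77 is odd.

[[2, 3], [-1, -2]]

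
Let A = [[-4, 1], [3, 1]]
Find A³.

A² = [[19, -3], [-9, 4]]
A³ = [[-85, 16], [48, -5]]

[[-85, 16], [48, -5]]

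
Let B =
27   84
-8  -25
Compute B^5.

tr B = 2 and det B = -3, so the characteristic polynomial is λ² − (2)λ + (-3) with roots -1 and 3.
Eigenvectors give P = [[-3, 7], [1, -2]] with P⁻¹ = [[2, 7], [1, 3]], and B = P·diag(-1, 3)·P⁻¹.
Then B^5 = P·diag(-1, 243)·P⁻¹ = [[3, 1701], [-1, -486]] · [[2, 7], [1, 3]] = [[1707, 5124], [-488, -1465]].

[[1707, 5124], [-488, -1465]]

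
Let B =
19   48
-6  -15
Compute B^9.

[[177139, 472368], [-59046, -157455]]

tr B = 4 and det B = 3, so the characteristic polynomial is λ² − (4)λ + (3) with roots 1 and 3.
Eigenvectors give P = [[-8, -3], [3, 1]] with P⁻¹ = [[1, 3], [-3, -8]], and B = P·diag(1, 3)·P⁻¹.
Then B^9 = P·diag(1, 19683)·P⁻¹ = [[-8, -59049], [3, 19683]] · [[1, 3], [-3, -8]] = [[177139, 472368], [-59046, -157455]].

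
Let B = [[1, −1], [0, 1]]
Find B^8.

B = I + N where N = [[0, −1], [0, 0]] is strictly upper-triangular, so N^2 = 0.
(I + N)^8 = I + 8·N = [[1, −8], [0, 1]].

[[1, −8], [0, 1]]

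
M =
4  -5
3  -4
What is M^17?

[[4, -5], [3, -4]]

M² = I (check: tr M = 0 and det M = -1), so M^17 = M since 17 is odd.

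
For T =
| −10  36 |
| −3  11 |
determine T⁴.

tr T = 1 and det T = −2, so the characteristic polynomial is λ² − (1)λ + (−2) with roots 2 and −1.
Eigenvectors give P = [[3, 4], [1, 1]] with P⁻¹ = [[−1, 4], [1, −3]], and T = P·diag(2, −1)·P⁻¹.
Then T⁴ = P·diag(16, 1)·P⁻¹ = [[48, 4], [16, 1]] · [[−1, 4], [1, −3]] = [[−44, 180], [−15, 61]].

[[−44, 180], [−15, 61]]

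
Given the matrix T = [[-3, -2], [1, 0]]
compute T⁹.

[[-1023, -1022], [511, 510]]

tr T = -3 and det T = 2, so the characteristic polynomial is λ² − (-3)λ + (2) with roots -2 and -1.
Eigenvectors give P = [[-2, -1], [1, 1]] with P⁻¹ = [[-1, -1], [1, 2]], and T = P·diag(-2, -1)·P⁻¹.
Then T⁹ = P·diag(-512, -1)·P⁻¹ = [[1024, 1], [-512, -1]] · [[-1, -1], [1, 2]] = [[-1023, -1022], [511, 510]].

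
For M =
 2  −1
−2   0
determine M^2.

[[6, −2], [−4, 2]]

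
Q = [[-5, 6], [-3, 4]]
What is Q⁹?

tr Q = -1 and det Q = -2, so the characteristic polynomial is λ² − (-1)λ + (-2) with roots -2 and 1.
Eigenvectors give P = [[-2, 1], [-1, 1]] with P⁻¹ = [[-1, 1], [-1, 2]], and Q = P·diag(-2, 1)·P⁻¹.
Then Q⁹ = P·diag(-512, 1)·P⁻¹ = [[1024, 1], [512, 1]] · [[-1, 1], [-1, 2]] = [[-1025, 1026], [-513, 514]].

[[-1025, 1026], [-513, 514]]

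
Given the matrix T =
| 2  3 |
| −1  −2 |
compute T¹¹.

[[2, 3], [−1, −2]]

T² = I (check: tr T = 0 and det T = −1), so T¹¹ = T since 11 is odd.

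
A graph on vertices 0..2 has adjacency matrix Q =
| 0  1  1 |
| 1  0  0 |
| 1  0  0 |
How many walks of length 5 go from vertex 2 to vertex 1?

The number of length-5 walks from vertex 2 to vertex 1 is entry (2,1) of Q⁵, where Q is the adjacency matrix.
Q² = [[2, 0, 0], [0, 1, 1], [0, 1, 1]]
Q³ = [[0, 2, 2], [2, 0, 0], [2, 0, 0]]
Q⁴ = [[4, 0, 0], [0, 2, 2], [0, 2, 2]]
Q⁵ = [[0, 4, 4], [4, 0, 0], [4, 0, 0]]

0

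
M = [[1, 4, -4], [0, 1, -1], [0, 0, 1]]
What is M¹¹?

[[1, 44, -264], [0, 1, -11], [0, 0, 1]]

M = I + N where N = [[0, 4, -4], [0, 0, -1], [0, 0, 0]] is strictly upper-triangular, so N³ = 0.
(I + N)¹¹ = I + 11·N + 55·N² = [[1, 44, -264], [0, 1, -11], [0, 0, 1]].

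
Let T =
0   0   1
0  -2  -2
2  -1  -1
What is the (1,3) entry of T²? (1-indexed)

-1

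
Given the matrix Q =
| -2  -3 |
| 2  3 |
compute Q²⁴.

Q² = Q (a projection; rank 1, trace 1), so Q²⁴ = Q.

[[-2, -3], [2, 3]]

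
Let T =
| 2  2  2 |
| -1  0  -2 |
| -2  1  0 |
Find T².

[[-2, 6, 0], [2, -4, -2], [-5, -4, -6]]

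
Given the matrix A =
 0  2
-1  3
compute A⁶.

[[-62, 126], [-63, 127]]

tr A = 3 and det A = 2, so the characteristic polynomial is λ² − (3)λ + (2) with roots 2 and 1.
Eigenvectors give P = [[-1, -2], [-1, -1]] with P⁻¹ = [[1, -2], [-1, 1]], and A = P·diag(2, 1)·P⁻¹.
Then A⁶ = P·diag(64, 1)·P⁻¹ = [[-64, -2], [-64, -1]] · [[1, -2], [-1, 1]] = [[-62, 126], [-63, 127]].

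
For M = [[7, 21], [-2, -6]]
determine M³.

[[7, 21], [-2, -6]]

M² = M (a projection; rank 1, trace 1), so M³ = M.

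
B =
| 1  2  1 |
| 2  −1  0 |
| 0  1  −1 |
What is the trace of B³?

5

B² = [[5, 1, 0], [0, 5, 2], [2, −2, 1]]
B³ = [[7, 9, 5], [10, −3, −2], [−2, 7, 1]]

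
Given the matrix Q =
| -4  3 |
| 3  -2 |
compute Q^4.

[[949, -684], [-684, 493]]

Q^2 = [[25, -18], [-18, 13]]
Q^3 = [[-154, 111], [111, -80]]
Q^4 = [[949, -684], [-684, 493]]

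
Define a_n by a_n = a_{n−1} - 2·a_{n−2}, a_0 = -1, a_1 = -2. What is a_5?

With companion matrix M = [[1, -2], [1, 0]], [a_n, a_{n−1}]ᵀ = M·[a_{n−1}, a_{n−2}]ᵀ, so [a_5, a_4]ᵀ = M⁴·[a_1, a_0]ᵀ.
M⁴ = [[-1, 6], [-3, 2]], giving [a_5, a_4]ᵀ = [[-4], [4]].

-4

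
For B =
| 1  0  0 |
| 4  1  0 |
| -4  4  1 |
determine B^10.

B = I + N where N = [[0, 0, 0], [4, 0, 0], [-4, 4, 0]] is strictly lower-triangular, so N^3 = 0.
(I + N)^10 = I + 10·N + 45·N^2 = [[1, 0, 0], [40, 1, 0], [680, 40, 1]].

[[1, 0, 0], [40, 1, 0], [680, 40, 1]]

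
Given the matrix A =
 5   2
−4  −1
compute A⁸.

tr A = 4 and det A = 3, so the characteristic polynomial is λ² − (4)λ + (3) with roots 1 and 3.
Eigenvectors give P = [[−1, −1], [2, 1]] with P⁻¹ = [[1, 1], [−2, −1]], and A = P·diag(1, 3)·P⁻¹.
Then A⁸ = P·diag(1, 6561)·P⁻¹ = [[−1, −6561], [2, 6561]] · [[1, 1], [−2, −1]] = [[13121, 6560], [−13120, −6559]].

[[13121, 6560], [−13120, −6559]]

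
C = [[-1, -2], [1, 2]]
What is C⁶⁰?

C² = C (a projection; rank 1, trace 1), so C⁶⁰ = C.

[[-1, -2], [1, 2]]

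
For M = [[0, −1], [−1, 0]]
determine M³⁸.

[[1, 0], [0, 1]]

M² = I (check: tr M = 0 and det M = −1), so M³⁸ = I since 38 is even.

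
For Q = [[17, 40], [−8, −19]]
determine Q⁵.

[[977, 2440], [−488, −1219]]

tr Q = −2 and det Q = −3, so the characteristic polynomial is λ² − (−2)λ + (−3) with roots −3 and 1.
Eigenvectors give P = [[2, −5], [−1, 2]] with P⁻¹ = [[−2, −5], [−1, −2]], and Q = P·diag(−3, 1)·P⁻¹.
Then Q⁵ = P·diag(−243, 1)·P⁻¹ = [[−486, −5], [243, 2]] · [[−2, −5], [−1, −2]] = [[977, 2440], [−488, −1219]].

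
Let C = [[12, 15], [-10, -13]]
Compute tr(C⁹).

tr C = -1 and det C = -6, so the characteristic polynomial is λ² − (-1)λ + (-6) with roots 2 and -3.
Eigenvectors give P = [[-3, 1], [2, -1]] with P⁻¹ = [[-1, -1], [-2, -3]], and C = P·diag(2, -3)·P⁻¹.
Then C⁹ = P·diag(512, -19683)·P⁻¹ = [[-1536, -19683], [1024, 19683]] · [[-1, -1], [-2, -3]] = [[40902, 60585], [-40390, -60073]].

-19171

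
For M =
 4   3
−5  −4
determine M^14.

[[1, 0], [0, 1]]

M² = I (check: tr M = 0 and det M = −1), so M^14 = I since 14 is even.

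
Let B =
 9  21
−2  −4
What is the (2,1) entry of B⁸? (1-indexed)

tr B = 5 and det B = 6, so the characteristic polynomial is λ² − (5)λ + (6) with roots 3 and 2.
Eigenvectors give P = [[7, −3], [−2, 1]] with P⁻¹ = [[1, 3], [2, 7]], and B = P·diag(3, 2)·P⁻¹.
Then B⁸ = P·diag(6561, 256)·P⁻¹ = [[45927, −768], [−13122, 256]] · [[1, 3], [2, 7]] = [[44391, 132405], [−12610, −37574]].

−12610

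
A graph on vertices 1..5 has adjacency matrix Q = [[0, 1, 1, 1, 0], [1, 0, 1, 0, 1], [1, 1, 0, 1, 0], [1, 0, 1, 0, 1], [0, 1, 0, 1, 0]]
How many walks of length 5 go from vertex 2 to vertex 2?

26

The number of length-5 walks from vertex 2 to vertex 2 is entry (2,2) of Q⁵, where Q is the adjacency matrix.
Q² = [[3, 1, 2, 1, 2], [1, 3, 1, 3, 0], [2, 1, 3, 1, 2], [1, 3, 1, 3, 0], [2, 0, 2, 0, 2]]
Q³ = [[4, 7, 5, 7, 2], [7, 2, 7, 2, 6], [5, 7, 4, 7, 2], [7, 2, 7, 2, 6], [2, 6, 2, 6, 0]]
Q⁴ = [[19, 11, 18, 11, 14], [11, 20, 11, 20, 4], [18, 11, 19, 11, 14], [11, 20, 11, 20, 4], [14, 4, 14, 4, 12]]
Q⁵ = [[40, 51, 41, 51, 22], [51, 26, 51, 26, 40], [41, 51, 40, 51, 22], [51, 26, 51, 26, 40], [22, 40, 22, 40, 8]]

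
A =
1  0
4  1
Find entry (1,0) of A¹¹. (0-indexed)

A = I + N where N = [[0, 0], [4, 0]] is strictly lower-triangular, so N² = 0.
(I + N)¹¹ = I + 11·N = [[1, 0], [44, 1]].

44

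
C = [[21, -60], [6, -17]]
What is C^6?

[[7281, -21840], [2184, -6551]]

tr C = 4 and det C = 3, so the characteristic polynomial is λ² − (4)λ + (3) with roots 1 and 3.
Eigenvectors give P = [[3, 10], [1, 3]] with P⁻¹ = [[-3, 10], [1, -3]], and C = P·diag(1, 3)·P⁻¹.
Then C^6 = P·diag(1, 729)·P⁻¹ = [[3, 7290], [1, 2187]] · [[-3, 10], [1, -3]] = [[7281, -21840], [2184, -6551]].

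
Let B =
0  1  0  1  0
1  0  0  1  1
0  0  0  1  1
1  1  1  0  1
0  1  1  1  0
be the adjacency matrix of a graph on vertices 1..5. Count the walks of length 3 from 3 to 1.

The number of length-3 walks from vertex 3 to vertex 1 is entry (3,1) of B³, where B is the adjacency matrix.
B² = [[2, 1, 1, 1, 2], [1, 3, 2, 2, 1], [1, 2, 2, 1, 1], [1, 2, 1, 4, 2], [2, 1, 1, 2, 3]]
B³ = [[2, 5, 3, 6, 3], [5, 4, 3, 7, 7], [3, 3, 2, 6, 5], [6, 7, 6, 6, 7], [3, 7, 5, 7, 4]]

3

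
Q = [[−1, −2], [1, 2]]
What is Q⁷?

Q² = Q (a projection; rank 1, trace 1), so Q⁷ = Q.

[[−1, −2], [1, 2]]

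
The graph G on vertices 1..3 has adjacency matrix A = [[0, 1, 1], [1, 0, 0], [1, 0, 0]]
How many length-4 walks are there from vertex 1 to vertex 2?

The number of length-4 walks from vertex 1 to vertex 2 is entry (1,2) of A⁴, where A is the adjacency matrix.
A² = [[2, 0, 0], [0, 1, 1], [0, 1, 1]]
A³ = [[0, 2, 2], [2, 0, 0], [2, 0, 0]]
A⁴ = [[4, 0, 0], [0, 2, 2], [0, 2, 2]]

0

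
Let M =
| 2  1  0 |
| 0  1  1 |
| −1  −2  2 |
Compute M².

[[4, 3, 1], [−1, −1, 3], [−4, −7, 2]]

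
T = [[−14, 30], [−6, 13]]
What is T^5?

tr T = −1 and det T = −2, so the characteristic polynomial is λ² − (−1)λ + (−2) with roots 1 and −2.
Eigenvectors give P = [[2, 5], [1, 2]] with P⁻¹ = [[−2, 5], [1, −2]], and T = P·diag(1, −2)·P⁻¹.
Then T^5 = P·diag(1, −32)·P⁻¹ = [[2, −160], [1, −64]] · [[−2, 5], [1, −2]] = [[−164, 330], [−66, 133]].

[[−164, 330], [−66, 133]]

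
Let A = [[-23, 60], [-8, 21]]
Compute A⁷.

tr A = -2 and det A = -3, so the characteristic polynomial is λ² − (-2)λ + (-3) with roots 1 and -3.
Eigenvectors give P = [[-5, -3], [-2, -1]] with P⁻¹ = [[1, -3], [-2, 5]], and A = P·diag(1, -3)·P⁻¹.
Then A⁷ = P·diag(1, -2187)·P⁻¹ = [[-5, 6561], [-2, 2187]] · [[1, -3], [-2, 5]] = [[-13127, 32820], [-4376, 10941]].

[[-13127, 32820], [-4376, 10941]]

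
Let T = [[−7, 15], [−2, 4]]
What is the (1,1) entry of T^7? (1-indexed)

tr T = −3 and det T = 2, so the characteristic polynomial is λ² − (−3)λ + (2) with roots −2 and −1.
Eigenvectors give P = [[3, −5], [1, −2]] with P⁻¹ = [[2, −5], [1, −3]], and T = P·diag(−2, −1)·P⁻¹.
Then T^7 = P·diag(−128, −1)·P⁻¹ = [[−384, 5], [−128, 2]] · [[2, −5], [1, −3]] = [[−763, 1905], [−254, 634]].

−763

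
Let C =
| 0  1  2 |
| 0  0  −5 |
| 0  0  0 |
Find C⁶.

[[0, 0, 0], [0, 0, 0], [0, 0, 0]]

C is strictly triangular, hence nilpotent: C³ = 0, so C⁶ = 0.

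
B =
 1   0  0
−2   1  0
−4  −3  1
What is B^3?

B = I + N where N = [[0, 0, 0], [−2, 0, 0], [−4, −3, 0]] is strictly lower-triangular, so N^3 = 0.
(I + N)^3 = I + 3·N + 3·N^2 = [[1, 0, 0], [−6, 1, 0], [6, −9, 1]].

[[1, 0, 0], [−6, 1, 0], [6, −9, 1]]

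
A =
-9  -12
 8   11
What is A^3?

[[-57, -84], [56, 83]]

tr A = 2 and det A = -3, so the characteristic polynomial is λ² − (2)λ + (-3) with roots -1 and 3.
Eigenvectors give P = [[3, -1], [-2, 1]] with P⁻¹ = [[1, 1], [2, 3]], and A = P·diag(-1, 3)·P⁻¹.
Then A^3 = P·diag(-1, 27)·P⁻¹ = [[-3, -27], [2, 27]] · [[1, 1], [2, 3]] = [[-57, -84], [56, 83]].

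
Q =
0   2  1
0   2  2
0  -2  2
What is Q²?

[[0, 2, 6], [0, 0, 8], [0, -8, 0]]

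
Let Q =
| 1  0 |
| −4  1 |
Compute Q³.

Q = I + N where N = [[0, 0], [−4, 0]] is strictly lower-triangular, so N² = 0.
(I + N)³ = I + 3·N = [[1, 0], [−12, 1]].

[[1, 0], [−12, 1]]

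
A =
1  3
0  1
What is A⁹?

[[1, 27], [0, 1]]

A = I + N where N = [[0, 3], [0, 0]] is strictly upper-triangular, so N² = 0.
(I + N)⁹ = I + 9·N = [[1, 27], [0, 1]].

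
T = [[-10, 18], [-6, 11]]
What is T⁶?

tr T = 1 and det T = -2, so the characteristic polynomial is λ² − (1)λ + (-2) with roots -1 and 2.
Eigenvectors give P = [[2, -3], [1, -2]] with P⁻¹ = [[2, -3], [1, -2]], and T = P·diag(-1, 2)·P⁻¹.
Then T⁶ = P·diag(1, 64)·P⁻¹ = [[2, -192], [1, -128]] · [[2, -3], [1, -2]] = [[-188, 378], [-126, 253]].

[[-188, 378], [-126, 253]]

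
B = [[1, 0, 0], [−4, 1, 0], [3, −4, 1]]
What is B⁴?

B = I + N where N = [[0, 0, 0], [−4, 0, 0], [3, −4, 0]] is strictly lower-triangular, so N³ = 0.
(I + N)⁴ = I + 4·N + 6·N² = [[1, 0, 0], [−16, 1, 0], [108, −16, 1]].

[[1, 0, 0], [−16, 1, 0], [108, −16, 1]]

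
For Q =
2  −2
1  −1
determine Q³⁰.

Q² = Q (a projection; rank 1, trace 1), so Q³⁰ = Q.

[[2, −2], [1, −1]]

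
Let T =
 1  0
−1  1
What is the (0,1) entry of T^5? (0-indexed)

0

T = I + N where N = [[0, 0], [−1, 0]] is strictly lower-triangular, so N^2 = 0.
(I + N)^5 = I + 5·N = [[1, 0], [−5, 1]].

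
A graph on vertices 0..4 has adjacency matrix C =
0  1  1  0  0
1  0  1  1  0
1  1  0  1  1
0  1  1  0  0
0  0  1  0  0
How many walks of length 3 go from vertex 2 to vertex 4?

The number of length-3 walks from vertex 2 to vertex 4 is entry (2,4) of C^3, where C is the adjacency matrix.
C^2 = [[2, 1, 1, 2, 1], [1, 3, 2, 1, 1], [1, 2, 4, 1, 0], [2, 1, 1, 2, 1], [1, 1, 0, 1, 1]]
C^3 = [[2, 5, 6, 2, 1], [5, 4, 6, 5, 2], [6, 6, 4, 6, 4], [2, 5, 6, 2, 1], [1, 2, 4, 1, 0]]

4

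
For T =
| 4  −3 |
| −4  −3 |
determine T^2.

[[28, −3], [−4, 21]]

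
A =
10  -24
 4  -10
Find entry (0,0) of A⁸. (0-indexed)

tr A = 0 and det A = -4, so the characteristic polynomial is λ² − (0)λ + (-4) with roots 2 and -2.
Eigenvectors give P = [[3, -2], [1, -1]] with P⁻¹ = [[1, -2], [1, -3]], and A = P·diag(2, -2)·P⁻¹.
Then A⁸ = P·diag(256, 256)·P⁻¹ = [[768, -512], [256, -256]] · [[1, -2], [1, -3]] = [[256, 0], [0, 256]].

256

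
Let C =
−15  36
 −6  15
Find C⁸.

[[6561, 0], [0, 6561]]

tr C = 0 and det C = −9, so the characteristic polynomial is λ² − (0)λ + (−9) with roots −3 and 3.
Eigenvectors give P = [[3, 2], [1, 1]] with P⁻¹ = [[1, −2], [−1, 3]], and C = P·diag(−3, 3)·P⁻¹.
Then C⁸ = P·diag(6561, 6561)·P⁻¹ = [[19683, 13122], [6561, 6561]] · [[1, −2], [−1, 3]] = [[6561, 0], [0, 6561]].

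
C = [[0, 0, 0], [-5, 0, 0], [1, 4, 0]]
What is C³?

[[0, 0, 0], [0, 0, 0], [0, 0, 0]]

C is strictly triangular, hence nilpotent: C³ = 0, so C³ = 0.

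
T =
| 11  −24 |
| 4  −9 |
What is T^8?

[[19681, −39360], [6560, −13119]]

tr T = 2 and det T = −3, so the characteristic polynomial is λ² − (2)λ + (−3) with roots 3 and −1.
Eigenvectors give P = [[3, −2], [1, −1]] with P⁻¹ = [[1, −2], [1, −3]], and T = P·diag(3, −1)·P⁻¹.
Then T^8 = P·diag(6561, 1)·P⁻¹ = [[19683, −2], [6561, −1]] · [[1, −2], [1, −3]] = [[19681, −39360], [6560, −13119]].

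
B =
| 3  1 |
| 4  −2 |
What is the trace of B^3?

31

B^2 = [[13, 1], [4, 8]]
B^3 = [[43, 11], [44, −12]]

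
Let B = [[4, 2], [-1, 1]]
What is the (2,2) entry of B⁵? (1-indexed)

-179

tr B = 5 and det B = 6, so the characteristic polynomial is λ² − (5)λ + (6) with roots 2 and 3.
Eigenvectors give P = [[-1, -2], [1, 1]] with P⁻¹ = [[1, 2], [-1, -1]], and B = P·diag(2, 3)·P⁻¹.
Then B⁵ = P·diag(32, 243)·P⁻¹ = [[-32, -486], [32, 243]] · [[1, 2], [-1, -1]] = [[454, 422], [-211, -179]].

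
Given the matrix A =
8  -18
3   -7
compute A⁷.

tr A = 1 and det A = -2, so the characteristic polynomial is λ² − (1)λ + (-2) with roots 2 and -1.
Eigenvectors give P = [[3, 2], [1, 1]] with P⁻¹ = [[1, -2], [-1, 3]], and A = P·diag(2, -1)·P⁻¹.
Then A⁷ = P·diag(128, -1)·P⁻¹ = [[384, -2], [128, -1]] · [[1, -2], [-1, 3]] = [[386, -774], [129, -259]].

[[386, -774], [129, -259]]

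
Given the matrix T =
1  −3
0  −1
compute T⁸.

T² = I (check: tr T = 0 and det T = −1), so T⁸ = I since 8 is even.

[[1, 0], [0, 1]]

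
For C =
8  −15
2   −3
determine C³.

tr C = 5 and det C = 6, so the characteristic polynomial is λ² − (5)λ + (6) with roots 2 and 3.
Eigenvectors give P = [[5, 3], [2, 1]] with P⁻¹ = [[−1, 3], [2, −5]], and C = P·diag(2, 3)·P⁻¹.
Then C³ = P·diag(8, 27)·P⁻¹ = [[40, 81], [16, 27]] · [[−1, 3], [2, −5]] = [[122, −285], [38, −87]].

[[122, −285], [38, −87]]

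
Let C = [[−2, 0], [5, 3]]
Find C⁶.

[[64, 0], [665, 729]]

tr C = 1 and det C = −6, so the characteristic polynomial is λ² − (1)λ + (−6) with roots −2 and 3.
Eigenvectors give P = [[−1, 0], [1, −1]] with P⁻¹ = [[−1, 0], [−1, −1]], and C = P·diag(−2, 3)·P⁻¹.
Then C⁶ = P·diag(64, 729)·P⁻¹ = [[−64, 0], [64, −729]] · [[−1, 0], [−1, −1]] = [[64, 0], [665, 729]].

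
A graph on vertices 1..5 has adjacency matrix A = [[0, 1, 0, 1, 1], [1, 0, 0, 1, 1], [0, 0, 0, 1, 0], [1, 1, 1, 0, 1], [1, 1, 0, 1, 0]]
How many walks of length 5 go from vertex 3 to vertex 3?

6

The number of length-5 walks from vertex 3 to vertex 3 is entry (3,3) of A⁵, where A is the adjacency matrix.
A² = [[3, 2, 1, 2, 2], [2, 3, 1, 2, 2], [1, 1, 1, 0, 1], [2, 2, 0, 4, 2], [2, 2, 1, 2, 3]]
A³ = [[6, 7, 2, 8, 7], [7, 6, 2, 8, 7], [2, 2, 0, 4, 2], [8, 8, 4, 6, 8], [7, 7, 2, 8, 6]]
A⁴ = [[22, 21, 8, 22, 21], [21, 22, 8, 22, 21], [8, 8, 4, 6, 8], [22, 22, 6, 28, 22], [21, 21, 8, 22, 22]]
A⁵ = [[64, 65, 22, 72, 65], [65, 64, 22, 72, 65], [22, 22, 6, 28, 22], [72, 72, 28, 72, 72], [65, 65, 22, 72, 64]]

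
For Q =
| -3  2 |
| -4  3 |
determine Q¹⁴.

Q² = I (check: tr Q = 0 and det Q = -1), so Q¹⁴ = I since 14 is even.

[[1, 0], [0, 1]]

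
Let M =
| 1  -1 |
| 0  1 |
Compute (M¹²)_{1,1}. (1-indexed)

1

M = I + N where N = [[0, -1], [0, 0]] is strictly upper-triangular, so N² = 0.
(I + N)¹² = I + 12·N = [[1, -12], [0, 1]].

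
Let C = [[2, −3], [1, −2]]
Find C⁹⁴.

[[1, 0], [0, 1]]

C² = I (check: tr C = 0 and det C = −1), so C⁹⁴ = I since 94 is even.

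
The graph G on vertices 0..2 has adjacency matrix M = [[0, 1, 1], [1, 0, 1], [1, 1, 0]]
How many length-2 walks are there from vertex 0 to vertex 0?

2

The number of length-2 walks from vertex 0 to vertex 0 is entry (0,0) of M², where M is the adjacency matrix.
M² = [[2, 1, 1], [1, 2, 1], [1, 1, 2]]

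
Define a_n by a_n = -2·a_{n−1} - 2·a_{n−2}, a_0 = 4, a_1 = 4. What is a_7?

-96

With companion matrix A = [[-2, -2], [1, 0]], [a_n, a_{n−1}]ᵀ = A·[a_{n−1}, a_{n−2}]ᵀ, so [a_7, a_6]ᵀ = A⁶·[a_1, a_0]ᵀ.
A⁶ = [[-8, -16], [8, 8]], giving [a_7, a_6]ᵀ = [[-96], [64]].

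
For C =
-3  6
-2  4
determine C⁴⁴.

[[-3, 6], [-2, 4]]

C² = C (a projection; rank 1, trace 1), so C⁴⁴ = C.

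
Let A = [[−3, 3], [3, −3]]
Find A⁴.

A² = [[18, −18], [−18, 18]]
A³ = [[−108, 108], [108, −108]]
A⁴ = [[648, −648], [−648, 648]]

[[648, −648], [−648, 648]]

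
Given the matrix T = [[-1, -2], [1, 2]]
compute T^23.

T² = T (a projection; rank 1, trace 1), so T^23 = T.

[[-1, -2], [1, 2]]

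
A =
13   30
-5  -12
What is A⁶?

tr A = 1 and det A = -6, so the characteristic polynomial is λ² − (1)λ + (-6) with roots -2 and 3.
Eigenvectors give P = [[-2, 3], [1, -1]] with P⁻¹ = [[1, 3], [1, 2]], and A = P·diag(-2, 3)·P⁻¹.
Then A⁶ = P·diag(64, 729)·P⁻¹ = [[-128, 2187], [64, -729]] · [[1, 3], [1, 2]] = [[2059, 3990], [-665, -1266]].

[[2059, 3990], [-665, -1266]]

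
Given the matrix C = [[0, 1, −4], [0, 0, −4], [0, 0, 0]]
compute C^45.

C is strictly triangular, hence nilpotent: C^3 = 0, so C^45 = 0.

[[0, 0, 0], [0, 0, 0], [0, 0, 0]]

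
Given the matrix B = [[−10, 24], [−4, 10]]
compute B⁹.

[[−2560, 6144], [−1024, 2560]]

tr B = 0 and det B = −4, so the characteristic polynomial is λ² − (0)λ + (−4) with roots −2 and 2.
Eigenvectors give P = [[−3, 2], [−1, 1]] with P⁻¹ = [[−1, 2], [−1, 3]], and B = P·diag(−2, 2)·P⁻¹.
Then B⁹ = P·diag(−512, 512)·P⁻¹ = [[1536, 1024], [512, 512]] · [[−1, 2], [−1, 3]] = [[−2560, 6144], [−1024, 2560]].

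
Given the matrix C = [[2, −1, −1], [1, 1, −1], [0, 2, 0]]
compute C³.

[[1, −10, 2], [4, −9, −1], [6, −4, −4]]

C² = [[3, −5, −1], [3, −2, −2], [2, 2, −2]]
C³ = [[1, −10, 2], [4, −9, −1], [6, −4, −4]]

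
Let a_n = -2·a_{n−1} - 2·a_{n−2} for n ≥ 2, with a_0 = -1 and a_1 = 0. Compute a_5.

0

With companion matrix T = [[-2, -2], [1, 0]], [a_n, a_{n−1}]ᵀ = T·[a_{n−1}, a_{n−2}]ᵀ, so [a_5, a_4]ᵀ = T⁴·[a_1, a_0]ᵀ.
T⁴ = [[-4, 0], [0, -4]], giving [a_5, a_4]ᵀ = [[0], [4]].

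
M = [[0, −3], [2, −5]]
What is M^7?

[[3990, −6177], [4118, −6305]]

tr M = −5 and det M = 6, so the characteristic polynomial is λ² − (−5)λ + (6) with roots −3 and −2.
Eigenvectors give P = [[1, 3], [1, 2]] with P⁻¹ = [[−2, 3], [1, −1]], and M = P·diag(−3, −2)·P⁻¹.
Then M^7 = P·diag(−2187, −128)·P⁻¹ = [[−2187, −384], [−2187, −256]] · [[−2, 3], [1, −1]] = [[3990, −6177], [4118, −6305]].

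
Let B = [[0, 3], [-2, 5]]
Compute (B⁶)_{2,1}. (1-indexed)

tr B = 5 and det B = 6, so the characteristic polynomial is λ² − (5)λ + (6) with roots 2 and 3.
Eigenvectors give P = [[3, -1], [2, -1]] with P⁻¹ = [[1, -1], [2, -3]], and B = P·diag(2, 3)·P⁻¹.
Then B⁶ = P·diag(64, 729)·P⁻¹ = [[192, -729], [128, -729]] · [[1, -1], [2, -3]] = [[-1266, 1995], [-1330, 2059]].

-1330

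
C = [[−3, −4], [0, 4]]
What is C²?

[[9, −4], [0, 16]]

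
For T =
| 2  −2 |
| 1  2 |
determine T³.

[[−4, −20], [10, −4]]

T² = [[2, −8], [4, 2]]
T³ = [[−4, −20], [10, −4]]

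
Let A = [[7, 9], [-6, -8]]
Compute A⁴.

[[-29, -45], [30, 46]]

tr A = -1 and det A = -2, so the characteristic polynomial is λ² − (-1)λ + (-2) with roots 1 and -2.
Eigenvectors give P = [[3, -1], [-2, 1]] with P⁻¹ = [[1, 1], [2, 3]], and A = P·diag(1, -2)·P⁻¹.
Then A⁴ = P·diag(1, 16)·P⁻¹ = [[3, -16], [-2, 16]] · [[1, 1], [2, 3]] = [[-29, -45], [30, 46]].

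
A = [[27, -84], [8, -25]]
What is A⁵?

tr A = 2 and det A = -3, so the characteristic polynomial is λ² − (2)λ + (-3) with roots 3 and -1.
Eigenvectors give P = [[7, 3], [2, 1]] with P⁻¹ = [[1, -3], [-2, 7]], and A = P·diag(3, -1)·P⁻¹.
Then A⁵ = P·diag(243, -1)·P⁻¹ = [[1701, -3], [486, -1]] · [[1, -3], [-2, 7]] = [[1707, -5124], [488, -1465]].

[[1707, -5124], [488, -1465]]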